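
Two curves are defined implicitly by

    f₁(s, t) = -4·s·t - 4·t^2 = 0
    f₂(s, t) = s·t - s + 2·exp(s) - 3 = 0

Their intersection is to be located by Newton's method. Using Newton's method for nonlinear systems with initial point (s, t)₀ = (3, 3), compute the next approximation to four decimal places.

(2.0972, 1.3009)

At (3, 3): F = (-72.0000, 43.171074).
Jacobian J = [[-4·t, -4·s - 8·t], [t + 2·exp(s) - 1, s]].
At the point, J = [[-12.0000, -36.0000], [42.171074, 3.0000]] (det J = 1482.158658).
Solving J·Δ = −F gives Δ = (-0.9028, -1.6991).
Then the next iterate is (s, t)₁ = (2.0972, 1.3009).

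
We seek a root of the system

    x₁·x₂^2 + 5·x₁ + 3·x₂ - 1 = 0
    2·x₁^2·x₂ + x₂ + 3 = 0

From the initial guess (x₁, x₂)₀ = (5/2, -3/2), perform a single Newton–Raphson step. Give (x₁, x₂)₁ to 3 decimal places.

(-0.556, -3.617)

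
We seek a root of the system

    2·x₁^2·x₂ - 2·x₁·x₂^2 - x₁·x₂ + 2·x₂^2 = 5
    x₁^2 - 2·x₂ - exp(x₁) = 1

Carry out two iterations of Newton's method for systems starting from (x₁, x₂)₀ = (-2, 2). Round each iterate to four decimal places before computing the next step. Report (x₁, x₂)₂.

(-1.5955, 0.6531)

At (-2, 2): F = (39.0000, -1.135335).
Jacobian J = [[4·x₁·x₂ - 2·x₂^2 - x₂, 2·x₁^2 - 4·x₁·x₂ - x₁ + 4·x₂], [2·x₁ - exp(x₁), -2]].
At the point, J = [[-26.0000, 34.0000], [-4.135335, -2.0000]] (det J = 192.601400).
Solving J·Δ = −F gives Δ = (0.2046, -0.9906).
Then the next iterate is (x₁, x₂)₁ = (-1.7954, 1.0094).
Round to (-1.7954, 1.0094) and repeat: F = (9.016201, 0.038600), J = [[-10.296284, 19.529029], [-3.756861, -2.0000]].
Δ = (0.1999, -0.3563), so (x₁, x₂)₂ = (-1.5955, 0.6531).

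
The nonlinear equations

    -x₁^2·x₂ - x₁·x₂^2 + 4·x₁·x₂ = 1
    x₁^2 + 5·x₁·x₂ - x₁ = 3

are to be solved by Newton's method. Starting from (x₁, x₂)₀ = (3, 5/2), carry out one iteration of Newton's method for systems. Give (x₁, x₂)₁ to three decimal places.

(-4.327, 8.348)

At (3, 5/2): F = (-12.250, 40.500).
Jacobian J = [[-2·x₁·x₂ - x₂^2 + 4·x₂, -x₁^2 - 2·x₁·x₂ + 4·x₁], [2·x₁ + 5·x₂ - 1, 5·x₁]].
At the point, J = [[-11.250, -12.000], [17.500, 15.000]] (det J = 41.250).
Solving J·Δ = −F gives Δ = (-7.327, 5.848).
Then the next iterate is (x₁, x₂)₁ = (-4.327, 8.348).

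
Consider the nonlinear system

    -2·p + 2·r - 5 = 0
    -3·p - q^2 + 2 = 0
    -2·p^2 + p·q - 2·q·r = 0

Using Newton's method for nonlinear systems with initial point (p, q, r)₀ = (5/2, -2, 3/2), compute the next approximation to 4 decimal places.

At (5/2, -2, 3/2): F = (-7.0000, -9.5000, -11.5000).
Jacobian J = [[-2, 0, 2], [-3, -2·q, 0], [-4·p + q, p - 2·r, -2·q]].
At the point, J = [[-2.0000, 0.0000, 2.0000], [-3.0000, 4.0000, 0.0000], [-12.0000, -0.5000, 4.0000]] (det J = 67.0000).
Solving J·Δ = −F gives Δ = (0.1567, 2.4925, 3.6567).
Then the next iterate is (p, q, r)₁ = (2.6567, 0.4925, 5.1567).

(2.6567, 0.4925, 5.1567)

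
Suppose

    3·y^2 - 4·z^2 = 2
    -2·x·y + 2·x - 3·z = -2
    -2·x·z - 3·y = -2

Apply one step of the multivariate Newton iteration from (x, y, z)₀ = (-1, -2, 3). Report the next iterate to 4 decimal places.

(-1.8056, 2.1667, -0.1667)

At (-1, -2, 3): F = (-26.0000, -13.0000, 14.0000).
Jacobian J = [[0, 6·y, -8·z], [-2·y + 2, -2·x, -3], [-2·z, -3, -2·x]].
At the point, J = [[0.0000, -12.0000, -24.0000], [6.0000, 2.0000, -3.0000], [-6.0000, -3.0000, 2.0000]] (det J = 72.0000).
Solving J·Δ = −F gives Δ = (-0.8056, 4.1667, -3.1667).
Then the next iterate is (x, y, z)₁ = (-1.8056, 2.1667, -0.1667).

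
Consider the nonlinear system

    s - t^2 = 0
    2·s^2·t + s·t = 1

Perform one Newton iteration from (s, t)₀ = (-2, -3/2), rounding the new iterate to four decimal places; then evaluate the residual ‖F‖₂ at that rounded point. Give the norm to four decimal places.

2.4986

At (-2, -3/2): F = (-4.2500, -10.0000).
Jacobian J = [[1, -2·t], [4·s·t + t, 2·s^2 + s]].
At the point, J = [[1.0000, 3.0000], [10.5000, 6.0000]] (det J = -25.5000).
Solving J·Δ = −F gives Δ = (0.1765, 1.3578).
Then the next iterate is (s, t)₁ = (-1.8235, -0.1422).
Re-evaluating at (-1.8235, -0.1422): F = (-1.843721, -1.686372), so ‖F‖₂ = 2.4986.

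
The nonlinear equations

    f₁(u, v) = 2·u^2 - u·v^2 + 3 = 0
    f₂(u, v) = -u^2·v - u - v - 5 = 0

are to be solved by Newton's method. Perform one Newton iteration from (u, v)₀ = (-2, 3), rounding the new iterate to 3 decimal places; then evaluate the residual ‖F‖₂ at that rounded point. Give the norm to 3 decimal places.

At (-2, 3): F = (29.000, -18.000).
Jacobian J = [[4·u - v^2, -2·u·v], [-2·u·v - 1, -u^2 - 1]].
At the point, J = [[-17.000, 12.000], [11.000, -5.000]] (det J = -47.000).
Solving J·Δ = −F gives Δ = (1.511, -0.277).
Then the next iterate is (u, v)₁ = (-0.489, 2.723).
Re-evaluating at (-0.489, 2.723): F = (7.10404, -7.88513), so ‖F‖₂ = 10.613.

10.613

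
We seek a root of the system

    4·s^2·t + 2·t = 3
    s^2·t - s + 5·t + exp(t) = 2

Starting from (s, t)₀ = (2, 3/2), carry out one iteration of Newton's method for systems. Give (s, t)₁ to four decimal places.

(1.6922, 0.5771)

At (2, 3/2): F = (24.0000, 13.981689).
Jacobian J = [[8·s·t, 4·s^2 + 2], [2·s·t - 1, s^2 + exp(t) + 5]].
At the point, J = [[24.0000, 18.0000], [5.0000, 13.481689]] (det J = 233.560538).
Solving J·Δ = −F gives Δ = (-0.3078, -0.9229).
Then the next iterate is (s, t)₁ = (1.6922, 0.5771).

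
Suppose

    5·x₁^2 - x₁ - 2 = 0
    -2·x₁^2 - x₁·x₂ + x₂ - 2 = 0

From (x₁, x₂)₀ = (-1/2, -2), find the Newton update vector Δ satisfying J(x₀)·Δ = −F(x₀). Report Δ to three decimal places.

(-0.042, 3.778)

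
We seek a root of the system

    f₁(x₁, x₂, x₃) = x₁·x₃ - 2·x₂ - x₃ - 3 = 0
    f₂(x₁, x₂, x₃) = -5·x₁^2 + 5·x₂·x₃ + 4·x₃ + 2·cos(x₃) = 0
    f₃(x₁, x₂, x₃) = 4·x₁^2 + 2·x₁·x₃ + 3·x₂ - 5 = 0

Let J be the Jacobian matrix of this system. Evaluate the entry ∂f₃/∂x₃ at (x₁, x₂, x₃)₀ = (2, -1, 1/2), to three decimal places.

∂f₃/∂x₃ = 2·x₁.
At (2, -1, 1/2) this is 4.000.

4.000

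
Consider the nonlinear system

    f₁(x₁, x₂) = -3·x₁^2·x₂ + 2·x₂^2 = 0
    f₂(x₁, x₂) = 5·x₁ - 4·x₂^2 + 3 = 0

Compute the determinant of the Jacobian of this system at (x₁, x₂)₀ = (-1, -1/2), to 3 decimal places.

J = [[-6·x₁·x₂, -3·x₁^2 + 4·x₂], [5, -8·x₂]].
At the point, J = [[-3.000, -5.000], [5.000, 4.000]].
det J = 13.000.

13.000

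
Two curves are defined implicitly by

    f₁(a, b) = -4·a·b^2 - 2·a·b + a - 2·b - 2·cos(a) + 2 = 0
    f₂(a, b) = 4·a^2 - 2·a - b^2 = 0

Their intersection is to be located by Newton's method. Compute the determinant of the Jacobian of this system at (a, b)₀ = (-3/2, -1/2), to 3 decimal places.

-70.995

J = [[-4·b^2 - 2·b + 2·sin(a) + 1, -8·a·b - 2·a - 2], [8·a - 2, -2·b]].
At the point, J = [[-0.99499, -5.000], [-14.000, 1.000]].
det J = -70.995.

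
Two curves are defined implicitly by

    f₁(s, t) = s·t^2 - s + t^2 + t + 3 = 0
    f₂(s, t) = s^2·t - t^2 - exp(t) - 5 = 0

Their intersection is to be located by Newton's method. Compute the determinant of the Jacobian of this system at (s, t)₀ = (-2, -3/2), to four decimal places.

-15.5289

J = [[t^2 - 1, 2·s·t + 2·t + 1], [2·s·t, s^2 - 2·t - exp(t)]].
At the point, J = [[1.2500, 4.0000], [6.0000, 6.776870]].
det J = -15.5289.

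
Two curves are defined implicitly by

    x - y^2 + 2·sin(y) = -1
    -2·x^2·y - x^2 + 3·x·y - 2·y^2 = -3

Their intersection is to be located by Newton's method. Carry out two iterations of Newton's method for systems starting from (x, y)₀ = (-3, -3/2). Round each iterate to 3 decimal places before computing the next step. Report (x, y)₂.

(-1.723, 0.979)

At (-3, -3/2): F = (-6.24499, 30.000).
Jacobian J = [[1, -2·y + 2·cos(y)], [-4·x·y - 2·x + 3·y, -2·x^2 + 3·x - 4·y]].
At the point, J = [[1.000, 3.14147], [-16.500, -21.000]] (det J = 30.83433).
Solving J·Δ = −F gives Δ = (-1.197, 2.369).
Then the next iterate is (x, y)₁ = (-4.197, 0.869).
Round to (-4.197, 0.869) and repeat: F = (-2.42479, -57.68125), J = [[1.000, -0.44682], [25.58977, -51.29662]].
Δ = (2.474, 0.110), so (x, y)₂ = (-1.723, 0.979).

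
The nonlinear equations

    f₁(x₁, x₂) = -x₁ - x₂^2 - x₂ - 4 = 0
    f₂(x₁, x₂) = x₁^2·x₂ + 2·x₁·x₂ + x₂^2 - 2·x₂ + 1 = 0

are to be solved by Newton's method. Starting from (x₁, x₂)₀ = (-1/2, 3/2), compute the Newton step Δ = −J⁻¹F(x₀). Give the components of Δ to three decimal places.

(0.924, -2.043)

At (-1/2, 3/2): F = (-7.250, -0.875).
Jacobian J = [[-1, -2·x₂ - 1], [2·x₁·x₂ + 2·x₂, x₁^2 + 2·x₁ + 2·x₂ - 2]].
At the point, J = [[-1.000, -4.000], [1.500, 0.250]] (det J = 5.750).
Solving J·Δ = −F gives Δ = (0.924, -2.043).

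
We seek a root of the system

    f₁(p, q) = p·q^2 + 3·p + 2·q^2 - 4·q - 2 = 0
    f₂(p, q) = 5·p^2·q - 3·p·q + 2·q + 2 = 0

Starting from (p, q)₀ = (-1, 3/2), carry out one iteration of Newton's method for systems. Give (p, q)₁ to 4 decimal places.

At (-1, 3/2): F = (-8.7500, 17.0000).
Jacobian J = [[q^2 + 3, 2·p·q + 4·q - 4], [10·p·q - 3·q, 5·p^2 - 3·p + 2]].
At the point, J = [[5.2500, -1.0000], [-19.5000, 10.0000]] (det J = 33.0000).
Solving J·Δ = −F gives Δ = (2.1364, 2.4659).
Then the next iterate is (p, q)₁ = (1.1364, 3.9659).

(1.1364, 3.9659)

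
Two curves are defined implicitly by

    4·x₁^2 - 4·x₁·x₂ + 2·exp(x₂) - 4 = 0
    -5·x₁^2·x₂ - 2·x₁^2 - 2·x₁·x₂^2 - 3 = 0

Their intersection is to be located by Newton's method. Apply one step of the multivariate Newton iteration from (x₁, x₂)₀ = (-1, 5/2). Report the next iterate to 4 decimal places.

At (-1, 5/2): F = (34.364988, -5.0000).
Jacobian J = [[8·x₁ - 4·x₂, -4·x₁ + 2·exp(x₂)], [-10·x₁·x₂ - 4·x₁ - 2·x₂^2, -5·x₁^2 - 4·x₁·x₂]].
At the point, J = [[-18.0000, 28.364988], [16.5000, 5.0000]] (det J = -558.022301).
Solving J·Δ = −F gives Δ = (0.5621, -0.8548).
Then the next iterate is (x₁, x₂)₁ = (-0.4379, 1.6452).

(-0.4379, 1.6452)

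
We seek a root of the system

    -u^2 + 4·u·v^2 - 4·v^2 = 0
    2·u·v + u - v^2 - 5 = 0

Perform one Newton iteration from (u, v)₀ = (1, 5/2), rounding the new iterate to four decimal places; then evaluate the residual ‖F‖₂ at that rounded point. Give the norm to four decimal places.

3.0667

At (1, 5/2): F = (-1.0000, -5.2500).
Jacobian J = [[-2·u + 4·v^2, 8·u·v - 8·v], [2·v + 1, 2·u - 2·v]].
At the point, J = [[23.0000, 0.0000], [6.0000, -3.0000]] (det J = -69.0000).
Solving J·Δ = −F gives Δ = (0.0435, -1.6630).
Then the next iterate is (u, v)₁ = (1.0435, 0.8370).
Re-evaluating at (1.0435, 0.8370): F = (-0.966993, -2.910250), so ‖F‖₂ = 3.0667.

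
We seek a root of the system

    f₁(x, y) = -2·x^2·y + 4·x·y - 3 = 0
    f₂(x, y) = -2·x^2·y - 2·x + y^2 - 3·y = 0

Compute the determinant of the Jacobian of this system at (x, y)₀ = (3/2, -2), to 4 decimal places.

J = [[-4·x·y + 4·y, -2·x^2 + 4·x], [-4·x·y - 2, -2·x^2 + 2·y - 3]].
At the point, J = [[4.0000, 1.5000], [10.0000, -11.5000]].
det J = -61.0000.

-61.0000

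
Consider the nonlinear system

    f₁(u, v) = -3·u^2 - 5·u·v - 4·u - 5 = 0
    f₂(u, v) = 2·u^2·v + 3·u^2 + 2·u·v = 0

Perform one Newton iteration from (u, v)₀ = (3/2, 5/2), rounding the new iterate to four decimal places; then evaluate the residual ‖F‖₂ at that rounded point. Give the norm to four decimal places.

At (3/2, 5/2): F = (-36.5000, 25.5000).
Jacobian J = [[-6·u - 5·v - 4, -5·u], [4·u·v + 6·u + 2·v, 2·u^2 + 2·u]].
At the point, J = [[-25.5000, -7.5000], [29.0000, 7.5000]] (det J = 26.2500).
Solving J·Δ = −F gives Δ = (3.1429, -15.5524).
Then the next iterate is (u, v)₁ = (4.6429, -13.0524).
Re-evaluating at (4.6429, -13.0524): F = (214.763779, -619.261069), so ‖F‖₂ = 655.4447.

655.4447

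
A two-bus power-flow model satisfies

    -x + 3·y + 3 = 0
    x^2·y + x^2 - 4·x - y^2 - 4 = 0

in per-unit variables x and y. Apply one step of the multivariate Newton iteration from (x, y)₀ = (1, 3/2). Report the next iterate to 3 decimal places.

(11.250, 2.750)

At (1, 3/2): F = (6.500, -7.750).
Jacobian J = [[-1, 3], [2·x·y + 2·x - 4, x^2 - 2·y]].
At the point, J = [[-1.000, 3.000], [1.000, -2.000]] (det J = -1.000).
Solving J·Δ = −F gives Δ = (10.250, 1.250).
Then the next iterate is (x, y)₁ = (11.250, 2.750).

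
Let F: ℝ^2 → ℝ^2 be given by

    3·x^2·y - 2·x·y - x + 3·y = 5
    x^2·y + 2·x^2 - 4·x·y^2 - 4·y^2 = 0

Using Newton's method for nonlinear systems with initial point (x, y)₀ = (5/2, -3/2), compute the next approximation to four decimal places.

At (5/2, -3/2): F = (-32.6250, -28.3750).
Jacobian J = [[6·x·y - 2·y - 1, 3·x^2 - 2·x + 3], [2·x·y + 4·x - 4·y^2, x^2 - 8·x·y - 8·y]].
At the point, J = [[-20.5000, 16.7500], [-6.5000, 48.2500]] (det J = -880.2500).
Solving J·Δ = −F gives Δ = (-1.2484, 0.4199).
Then the next iterate is (x, y)₁ = (1.2516, -1.0801).

(1.2516, -1.0801)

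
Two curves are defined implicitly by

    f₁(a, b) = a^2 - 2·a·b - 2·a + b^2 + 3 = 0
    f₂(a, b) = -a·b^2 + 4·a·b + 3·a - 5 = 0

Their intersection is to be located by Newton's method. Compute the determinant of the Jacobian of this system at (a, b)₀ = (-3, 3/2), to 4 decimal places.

-27.7500

J = [[2·a - 2·b - 2, -2·a + 2·b], [-b^2 + 4·b + 3, -2·a·b + 4·a]].
At the point, J = [[-11.0000, 9.0000], [6.7500, -3.0000]].
det J = -27.7500.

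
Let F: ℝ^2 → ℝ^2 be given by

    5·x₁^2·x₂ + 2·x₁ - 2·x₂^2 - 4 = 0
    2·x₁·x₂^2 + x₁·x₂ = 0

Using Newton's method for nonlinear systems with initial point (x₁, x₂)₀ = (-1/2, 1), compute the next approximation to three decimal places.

(-1.151, -0.381)

At (-1/2, 1): F = (-5.750, -1.500).
Jacobian J = [[10·x₁·x₂ + 2, 5·x₁^2 - 4·x₂], [2·x₂^2 + x₂, 4·x₁·x₂ + x₁]].
At the point, J = [[-3.000, -2.750], [3.000, -2.500]] (det J = 15.750).
Solving J·Δ = −F gives Δ = (-0.651, -1.381).
Then the next iterate is (x₁, x₂)₁ = (-1.151, -0.381).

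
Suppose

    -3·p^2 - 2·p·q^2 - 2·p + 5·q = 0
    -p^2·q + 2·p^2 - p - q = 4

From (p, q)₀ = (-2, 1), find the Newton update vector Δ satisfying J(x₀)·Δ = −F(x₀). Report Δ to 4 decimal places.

(0.7200, -0.5200)

At (-2, 1): F = (1.0000, 1.0000).
Jacobian J = [[-6·p - 2·q^2 - 2, -4·p·q + 5], [-2·p·q + 4·p - 1, -p^2 - 1]].
At the point, J = [[8.0000, 13.0000], [-5.0000, -5.0000]] (det J = 25.0000).
Solving J·Δ = −F gives Δ = (0.7200, -0.5200).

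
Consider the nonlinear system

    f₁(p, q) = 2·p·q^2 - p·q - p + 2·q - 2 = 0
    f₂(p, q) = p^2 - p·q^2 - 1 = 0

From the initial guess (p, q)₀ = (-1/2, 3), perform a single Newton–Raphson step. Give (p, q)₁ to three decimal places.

(-1.089, -0.214)

At (-1/2, 3): F = (-3.000, 3.750).
Jacobian J = [[2·q^2 - q - 1, 4·p·q - p + 2], [2·p - q^2, -2·p·q]].
At the point, J = [[14.000, -3.500], [-10.000, 3.000]] (det J = 7.000).
Solving J·Δ = −F gives Δ = (-0.589, -3.214).
Then the next iterate is (p, q)₁ = (-1.089, -0.214).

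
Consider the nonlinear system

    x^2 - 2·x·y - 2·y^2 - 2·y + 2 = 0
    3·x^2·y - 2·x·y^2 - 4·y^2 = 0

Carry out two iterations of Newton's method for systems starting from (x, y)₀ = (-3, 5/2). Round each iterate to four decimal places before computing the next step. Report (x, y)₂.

At (-3, 5/2): F = (8.5000, 80.0000).
Jacobian J = [[2·x - 2·y, -2·x - 4·y - 2], [6·x·y - 2·y^2, 3·x^2 - 4·x·y - 8·y]].
At the point, J = [[-11.0000, -6.0000], [-57.5000, 37.0000]] (det J = -752.0000).
Solving J·Δ = −F gives Δ = (1.0565, -0.5203).
Then the next iterate is (x, y)₁ = (-1.9435, 1.9797).
Round to (-1.9435, 1.9797) and repeat: F = (1.674462, 21.990252), J = [[-7.8464, -6.0318], [-30.923706, 10.884165]].
Δ = (0.5548, -0.4441), so (x, y)₂ = (-1.3887, 1.5356).

(-1.3887, 1.5356)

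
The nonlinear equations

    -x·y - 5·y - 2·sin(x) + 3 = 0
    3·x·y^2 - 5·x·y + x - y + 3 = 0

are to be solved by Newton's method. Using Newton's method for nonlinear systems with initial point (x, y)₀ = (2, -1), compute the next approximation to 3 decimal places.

(3.638, 0.598)

At (2, -1): F = (8.18141, 22.000).
Jacobian J = [[-y - 2·cos(x), -x - 5], [3·y^2 - 5·y + 1, 6·x·y - 5·x - 1]].
At the point, J = [[1.83229, -7.000], [9.000, -23.000]] (det J = 20.85725).
Solving J·Δ = −F gives Δ = (1.638, 1.598).
Then the next iterate is (x, y)₁ = (3.638, 0.598).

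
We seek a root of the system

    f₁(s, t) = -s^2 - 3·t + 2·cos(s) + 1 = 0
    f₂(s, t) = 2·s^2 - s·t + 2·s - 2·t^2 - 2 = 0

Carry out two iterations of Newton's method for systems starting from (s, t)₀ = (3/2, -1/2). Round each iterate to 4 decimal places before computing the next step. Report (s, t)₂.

At (3/2, -1/2): F = (0.391474, 5.7500).
Jacobian J = [[-2·s - 2·sin(s), -3], [4·s - t + 2, -s - 4·t]].
At the point, J = [[-4.994990, -3.0000], [8.5000, 0.5000]] (det J = 23.002505).
Solving J·Δ = −F gives Δ = (-0.7584, 1.3933).
Then the next iterate is (s, t)₁ = (0.7416, 0.8933).
Round to (0.7416, 0.8933) and repeat: F = (-0.755093, -1.675300), J = [[-2.834137, -3.0000], [4.0731, -4.3148]].
Δ = (0.0723, -0.3200), so (s, t)₂ = (0.8139, 0.5733).

(0.8139, 0.5733)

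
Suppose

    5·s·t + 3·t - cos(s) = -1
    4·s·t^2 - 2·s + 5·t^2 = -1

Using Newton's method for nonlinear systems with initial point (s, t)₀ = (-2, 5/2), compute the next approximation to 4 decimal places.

(9.2754, 18.8723)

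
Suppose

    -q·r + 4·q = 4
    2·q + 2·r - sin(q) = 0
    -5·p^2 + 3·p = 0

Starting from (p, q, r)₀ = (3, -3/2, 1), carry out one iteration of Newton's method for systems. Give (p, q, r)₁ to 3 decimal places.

(1.667, 3.972, -4.277)

At (3, -3/2, 1): F = (-8.500, -0.00251, -36.000).
Jacobian J = [[0, -r + 4, -q], [0, -cos(q) + 2, 2], [-10·p + 3, 0, 0]].
At the point, J = [[0.000, 3.000, 1.500], [0.000, 1.92926, 2.000], [-27.000, 0.000, 0.000]] (det J = -83.86486).
Solving J·Δ = −F gives Δ = (-1.333, 5.472, -5.277).
Then the next iterate is (p, q, r)₁ = (1.667, 3.972, -4.277).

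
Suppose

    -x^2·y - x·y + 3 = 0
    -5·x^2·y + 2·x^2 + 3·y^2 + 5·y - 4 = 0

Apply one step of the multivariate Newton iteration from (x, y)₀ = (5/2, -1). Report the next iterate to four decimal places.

At (5/2, -1): F = (11.7500, 37.7500).
Jacobian J = [[-2·x·y - y, -x^2 - x], [-10·x·y + 4·x, -5·x^2 + 6·y + 5]].
At the point, J = [[6.0000, -8.7500], [35.0000, -32.2500]] (det J = 112.7500).
Solving J·Δ = −F gives Δ = (0.4313, 1.6386).
Then the next iterate is (x, y)₁ = (2.9313, 0.6386).

(2.9313, 0.6386)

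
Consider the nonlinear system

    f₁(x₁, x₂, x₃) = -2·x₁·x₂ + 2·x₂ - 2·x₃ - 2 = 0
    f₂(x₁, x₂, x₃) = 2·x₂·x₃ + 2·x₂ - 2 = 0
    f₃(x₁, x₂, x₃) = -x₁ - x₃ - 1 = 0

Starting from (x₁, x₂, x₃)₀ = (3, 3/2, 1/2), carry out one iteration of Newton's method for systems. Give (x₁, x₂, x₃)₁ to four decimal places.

(0.0667, 2.2333, -1.0667)

At (3, 3/2, 1/2): F = (-9.0000, 2.5000, -4.5000).
Jacobian J = [[-2·x₂, -2·x₁ + 2, -2], [0, 2·x₃ + 2, 2·x₂], [-1, 0, -1]].
At the point, J = [[-3.0000, -4.0000, -2.0000], [0.0000, 3.0000, 3.0000], [-1.0000, 0.0000, -1.0000]] (det J = 15.0000).
Solving J·Δ = −F gives Δ = (-2.9333, 0.7333, -1.5667).
Then the next iterate is (x₁, x₂, x₃)₁ = (0.0667, 2.2333, -1.0667).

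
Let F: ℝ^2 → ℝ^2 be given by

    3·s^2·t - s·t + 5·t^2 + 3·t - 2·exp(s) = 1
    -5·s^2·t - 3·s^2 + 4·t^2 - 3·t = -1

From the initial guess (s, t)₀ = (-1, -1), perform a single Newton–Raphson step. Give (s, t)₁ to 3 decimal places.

(-0.200, -0.575)

At (-1, -1): F = (-3.73576, 10.000).
Jacobian J = [[6·s·t - t - 2·exp(s), 3·s^2 - s + 10·t + 3], [-10·s·t - 6·s, -5·s^2 + 8·t - 3]].
At the point, J = [[6.26424, -3.000], [-4.000, -16.000]] (det J = -112.22786).
Solving J·Δ = −F gives Δ = (0.800, 0.425).
Then the next iterate is (s, t)₁ = (-0.200, -0.575).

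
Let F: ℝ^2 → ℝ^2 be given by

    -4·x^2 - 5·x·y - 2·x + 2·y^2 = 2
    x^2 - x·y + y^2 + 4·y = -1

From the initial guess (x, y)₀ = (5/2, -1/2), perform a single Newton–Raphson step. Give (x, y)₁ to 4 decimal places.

(1.2821, -0.6036)

At (5/2, -1/2): F = (-25.2500, 6.7500).
Jacobian J = [[-8·x - 5·y - 2, -5·x + 4·y], [2·x - y, -x + 2·y + 4]].
At the point, J = [[-19.5000, -14.5000], [5.5000, 0.5000]] (det J = 70.0000).
Solving J·Δ = −F gives Δ = (-1.2179, -0.1036).
Then the next iterate is (x, y)₁ = (1.2821, -0.6036).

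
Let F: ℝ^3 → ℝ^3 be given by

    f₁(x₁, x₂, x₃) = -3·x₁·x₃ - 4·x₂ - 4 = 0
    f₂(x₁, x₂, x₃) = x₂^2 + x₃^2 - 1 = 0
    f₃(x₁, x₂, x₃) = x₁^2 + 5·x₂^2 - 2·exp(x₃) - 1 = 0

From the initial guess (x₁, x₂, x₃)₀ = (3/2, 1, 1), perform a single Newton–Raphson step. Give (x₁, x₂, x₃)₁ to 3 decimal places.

(-1.846, 1.422, 0.078)

At (3/2, 1, 1): F = (-12.500, 1.000, 0.81344).
Jacobian J = [[-3·x₃, -4, -3·x₁], [0, 2·x₂, 2·x₃], [2·x₁, 10·x₂, -2·exp(x₃)]].
At the point, J = [[-3.000, -4.000, -4.500], [0.000, 2.000, 2.000], [3.000, 10.000, -5.43656]] (det J = 95.61938).
Solving J·Δ = −F gives Δ = (-3.346, 0.422, -0.922).
Then the next iterate is (x₁, x₂, x₃)₁ = (-1.846, 1.422, 0.078).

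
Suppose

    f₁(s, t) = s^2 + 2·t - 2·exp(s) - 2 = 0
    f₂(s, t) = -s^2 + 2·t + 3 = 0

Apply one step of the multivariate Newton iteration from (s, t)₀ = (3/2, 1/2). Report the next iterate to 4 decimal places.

At (3/2, 1/2): F = (-7.713378, 1.7500).
Jacobian J = [[2·s - 2·exp(s), 2], [-2·s, 2]].
At the point, J = [[-5.963378, 2.0000], [-3.0000, 2.0000]] (det J = -5.926756).
Solving J·Δ = −F gives Δ = (-3.1934, -5.6652).
Then the next iterate is (s, t)₁ = (-1.6934, -5.1652).

(-1.6934, -5.1652)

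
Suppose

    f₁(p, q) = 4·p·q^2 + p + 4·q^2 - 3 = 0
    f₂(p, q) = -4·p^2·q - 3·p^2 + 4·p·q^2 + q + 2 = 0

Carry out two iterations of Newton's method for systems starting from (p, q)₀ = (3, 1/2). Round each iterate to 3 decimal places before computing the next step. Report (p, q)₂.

At (3, 1/2): F = (4.000, -39.500).
Jacobian J = [[4·q^2 + 1, 8·p·q + 8·q], [-8·p·q - 6·p + 4·q^2, -4·p^2 + 8·p·q + 1]].
At the point, J = [[2.000, 16.000], [-29.000, -23.000]] (det J = 418.000).
Solving J·Δ = −F gives Δ = (-1.292, -0.089).
Then the next iterate is (p, q)₁ = (1.708, 0.411).
Round to (1.708, 0.411) and repeat: F = (0.53775, -9.98271), J = [[1.67568, 8.90390], [-15.18822, -5.05315]].
Δ = (-0.680, 0.068), so (p, q)₂ = (1.028, 0.479).

(1.028, 0.479)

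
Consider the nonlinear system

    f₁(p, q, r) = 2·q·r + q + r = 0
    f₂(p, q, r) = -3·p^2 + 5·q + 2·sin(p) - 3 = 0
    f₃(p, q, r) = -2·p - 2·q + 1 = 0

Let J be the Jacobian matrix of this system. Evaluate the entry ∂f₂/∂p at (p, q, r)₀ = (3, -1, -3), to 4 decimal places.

∂f₂/∂p = -6·p + 2·cos(p).
At (3, -1, -3) this is -19.9800.

-19.9800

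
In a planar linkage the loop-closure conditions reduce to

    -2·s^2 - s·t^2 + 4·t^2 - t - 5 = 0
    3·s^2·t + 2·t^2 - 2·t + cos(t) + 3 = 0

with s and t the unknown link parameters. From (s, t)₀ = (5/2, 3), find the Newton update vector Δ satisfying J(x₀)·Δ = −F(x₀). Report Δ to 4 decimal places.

At (5/2, 3): F = (-7.0000, 70.260008).
Jacobian J = [[-4·s - t^2, -2·s·t + 8·t - 1], [6·s·t, 3·s^2 + 4·t - sin(t) - 2]].
At the point, J = [[-19.0000, 8.0000], [45.0000, 28.608880]] (det J = -903.568720).
Solving J·Δ = −F gives Δ = (-0.8437, -1.1288).

(-0.8437, -1.1288)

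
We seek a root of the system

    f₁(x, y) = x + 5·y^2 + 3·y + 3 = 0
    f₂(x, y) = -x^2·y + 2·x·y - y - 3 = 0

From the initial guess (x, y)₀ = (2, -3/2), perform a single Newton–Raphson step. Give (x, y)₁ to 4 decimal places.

At (2, -3/2): F = (11.7500, -1.5000).
Jacobian J = [[1, 10·y + 3], [-2·x·y + 2·y, -x^2 + 2·x - 1]].
At the point, J = [[1.0000, -12.0000], [3.0000, -1.0000]] (det J = 35.0000).
Solving J·Δ = −F gives Δ = (0.8500, 1.0500).
Then the next iterate is (x, y)₁ = (2.8500, -0.4500).

(2.8500, -0.4500)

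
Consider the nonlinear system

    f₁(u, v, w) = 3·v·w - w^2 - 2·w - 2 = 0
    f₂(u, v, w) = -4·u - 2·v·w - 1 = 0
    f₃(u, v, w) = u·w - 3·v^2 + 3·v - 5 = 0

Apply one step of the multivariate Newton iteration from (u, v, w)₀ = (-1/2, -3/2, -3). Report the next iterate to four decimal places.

At (-1/2, -3/2, -3): F = (8.5000, -8.0000, -14.7500).
Jacobian J = [[0, 3·w, 3·v - 2·w - 2], [-4, -2·w, -2·v], [w, -6·v + 3, u]].
At the point, J = [[0.0000, -9.0000, -0.5000], [-4.0000, 6.0000, 3.0000], [-3.0000, 12.0000, -0.5000]] (det J = 114.0000).
Solving J·Δ = −F gives Δ = (-0.9342, 0.9737, -0.5263).
Then the next iterate is (u, v, w)₁ = (-1.4342, -0.5263, -3.5263).

(-1.4342, -0.5263, -3.5263)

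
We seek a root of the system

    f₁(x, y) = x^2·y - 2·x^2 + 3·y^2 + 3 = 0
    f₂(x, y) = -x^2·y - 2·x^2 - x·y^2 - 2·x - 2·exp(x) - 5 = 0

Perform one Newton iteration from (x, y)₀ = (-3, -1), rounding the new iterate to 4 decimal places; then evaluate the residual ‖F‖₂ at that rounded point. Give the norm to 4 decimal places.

4.2728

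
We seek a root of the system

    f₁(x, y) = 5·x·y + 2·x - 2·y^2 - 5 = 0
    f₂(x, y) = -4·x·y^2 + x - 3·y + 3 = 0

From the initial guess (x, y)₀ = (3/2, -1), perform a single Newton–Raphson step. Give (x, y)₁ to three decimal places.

(17.600, 4.200)

At (3/2, -1): F = (-11.500, 1.500).
Jacobian J = [[5·y + 2, 5·x - 4·y], [-4·y^2 + 1, -8·x·y - 3]].
At the point, J = [[-3.000, 11.500], [-3.000, 9.000]] (det J = 7.500).
Solving J·Δ = −F gives Δ = (16.100, 5.200).
Then the next iterate is (x, y)₁ = (17.600, 4.200).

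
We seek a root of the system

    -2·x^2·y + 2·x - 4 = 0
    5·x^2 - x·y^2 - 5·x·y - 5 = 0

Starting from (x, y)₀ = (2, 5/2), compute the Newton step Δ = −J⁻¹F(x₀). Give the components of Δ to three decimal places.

At (2, 5/2): F = (-20.000, -22.500).
Jacobian J = [[-4·x·y + 2, -2·x^2], [10·x - y^2 - 5·y, -2·x·y - 5·x]].
At the point, J = [[-18.000, -8.000], [1.250, -20.000]] (det J = 370.000).
Solving J·Δ = −F gives Δ = (-0.595, -1.162).

(-0.595, -1.162)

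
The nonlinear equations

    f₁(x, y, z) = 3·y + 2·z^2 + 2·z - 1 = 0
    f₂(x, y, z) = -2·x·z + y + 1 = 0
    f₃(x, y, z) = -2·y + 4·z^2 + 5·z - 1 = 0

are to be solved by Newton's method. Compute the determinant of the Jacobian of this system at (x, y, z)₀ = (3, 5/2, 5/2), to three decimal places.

J = [[0, 3, 4·z + 2], [-2·z, 1, -2·x], [0, -2, 8·z + 5]].
At the point, J = [[0.000, 3.000, 12.000], [-5.000, 1.000, -6.000], [0.000, -2.000, 25.000]].
det J = 495.000.

495.000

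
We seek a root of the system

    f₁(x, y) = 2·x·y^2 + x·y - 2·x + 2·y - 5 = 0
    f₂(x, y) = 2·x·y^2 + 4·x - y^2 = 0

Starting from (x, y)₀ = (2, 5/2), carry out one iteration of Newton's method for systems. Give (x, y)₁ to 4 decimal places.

At (2, 5/2): F = (26.0000, 26.7500).
Jacobian J = [[2·y^2 + y - 2, 4·x·y + x + 2], [2·y^2 + 4, 4·x·y - 2·y]].
At the point, J = [[13.0000, 24.0000], [16.5000, 15.0000]] (det J = -201.0000).
Solving J·Δ = −F gives Δ = (-1.2537, -0.4042).
Then the next iterate is (x, y)₁ = (0.7463, 2.0958).

(0.7463, 2.0958)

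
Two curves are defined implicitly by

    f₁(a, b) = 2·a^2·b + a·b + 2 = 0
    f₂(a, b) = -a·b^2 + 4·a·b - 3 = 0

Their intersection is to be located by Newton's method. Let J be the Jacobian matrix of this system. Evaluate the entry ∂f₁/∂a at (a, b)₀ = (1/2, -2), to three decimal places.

-6.000

∂f₁/∂a = 4·a·b + b.
At (1/2, -2) this is -6.000.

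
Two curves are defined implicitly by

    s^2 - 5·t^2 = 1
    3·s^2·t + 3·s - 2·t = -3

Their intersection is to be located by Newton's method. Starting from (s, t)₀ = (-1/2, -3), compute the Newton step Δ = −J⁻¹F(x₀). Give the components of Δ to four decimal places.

At (-1/2, -3): F = (-45.7500, 5.2500).
Jacobian J = [[2·s, -10·t], [6·s·t + 3, 3·s^2 - 2]].
At the point, J = [[-1.0000, 30.0000], [12.0000, -1.2500]] (det J = -358.7500).
Solving J·Δ = −F gives Δ = (-0.2796, 1.5157).

(-0.2796, 1.5157)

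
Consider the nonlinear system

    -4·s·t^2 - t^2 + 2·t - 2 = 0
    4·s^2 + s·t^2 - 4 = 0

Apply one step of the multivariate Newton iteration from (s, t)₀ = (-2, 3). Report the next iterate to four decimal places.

(-1.2703, 2.0743)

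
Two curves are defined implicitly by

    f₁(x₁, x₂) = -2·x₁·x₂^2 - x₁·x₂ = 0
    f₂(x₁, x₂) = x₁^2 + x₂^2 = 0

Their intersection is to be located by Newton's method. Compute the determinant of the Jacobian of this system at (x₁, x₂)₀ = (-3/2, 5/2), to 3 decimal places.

-25.500

J = [[-2·x₂^2 - x₂, -4·x₁·x₂ - x₁], [2·x₁, 2·x₂]].
At the point, J = [[-15.000, 16.500], [-3.000, 5.000]].
det J = -25.500.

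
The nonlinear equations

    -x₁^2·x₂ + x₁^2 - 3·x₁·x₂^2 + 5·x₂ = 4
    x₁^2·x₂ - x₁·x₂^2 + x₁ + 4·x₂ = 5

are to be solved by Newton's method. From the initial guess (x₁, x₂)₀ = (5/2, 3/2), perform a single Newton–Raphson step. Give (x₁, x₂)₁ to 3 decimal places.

(1.469, 1.207)

At (5/2, 3/2): F = (-16.500, 7.250).
Jacobian J = [[-2·x₁·x₂ + 2·x₁ - 3·x₂^2, -x₁^2 - 6·x₁·x₂ + 5], [2·x₁·x₂ - x₂^2 + 1, x₁^2 - 2·x₁·x₂ + 4]].
At the point, J = [[-9.250, -23.750], [6.250, 2.750]] (det J = 123.000).
Solving J·Δ = −F gives Δ = (-1.031, -0.293).
Then the next iterate is (x₁, x₂)₁ = (1.469, 1.207).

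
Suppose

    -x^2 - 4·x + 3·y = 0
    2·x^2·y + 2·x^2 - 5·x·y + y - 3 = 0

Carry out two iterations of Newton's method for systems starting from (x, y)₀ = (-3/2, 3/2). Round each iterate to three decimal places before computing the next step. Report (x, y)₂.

At (-3/2, 3/2): F = (8.250, 21.000).
Jacobian J = [[-2·x - 4, 3], [4·x·y + 4·x - 5·y, 2·x^2 - 5·x + 1]].
At the point, J = [[-1.000, 3.000], [-22.500, 13.000]] (det J = 54.500).
Solving J·Δ = −F gives Δ = (-0.812, -3.021).
Then the next iterate is (x, y)₁ = (-2.312, -1.521).
Round to (-2.312, -1.521) and repeat: F = (-0.66034, -27.67361), J = [[0.624, 3.000], [12.42321, 23.25069]].
Δ = (2.973, -0.398), so (x, y)₂ = (0.661, -1.919).

(0.661, -1.919)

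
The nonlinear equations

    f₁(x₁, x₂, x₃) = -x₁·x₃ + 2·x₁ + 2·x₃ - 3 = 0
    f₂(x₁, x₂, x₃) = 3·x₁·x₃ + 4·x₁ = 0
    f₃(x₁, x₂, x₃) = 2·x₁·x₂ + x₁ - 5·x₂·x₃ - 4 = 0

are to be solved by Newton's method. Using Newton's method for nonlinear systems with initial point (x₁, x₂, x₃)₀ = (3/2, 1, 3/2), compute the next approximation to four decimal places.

At (3/2, 1, 3/2): F = (0.7500, 12.7500, -7.0000).
Jacobian J = [[-x₃ + 2, 0, -x₁ + 2], [3·x₃ + 4, 0, 3·x₁], [2·x₂ + 1, 2·x₁ - 5·x₃, -5·x₂]].
At the point, J = [[0.5000, 0.0000, 0.5000], [8.5000, 0.0000, 4.5000], [3.0000, -4.5000, -5.0000]] (det J = -9.0000).
Solving J·Δ = −F gives Δ = (-1.5000, -2.5556, 0.0000).
Then the next iterate is (x₁, x₂, x₃)₁ = (0.0000, -1.5556, 1.5000).

(0.0000, -1.5556, 1.5000)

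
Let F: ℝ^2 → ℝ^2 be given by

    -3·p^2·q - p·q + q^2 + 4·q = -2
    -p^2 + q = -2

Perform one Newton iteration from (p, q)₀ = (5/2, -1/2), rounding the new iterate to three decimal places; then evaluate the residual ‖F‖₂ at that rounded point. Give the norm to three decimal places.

3.749

At (5/2, -1/2): F = (10.875, -4.750).
Jacobian J = [[-6·p·q - q, -3·p^2 - p + 2·q + 4], [-2·p, 1]].
At the point, J = [[8.000, -18.250], [-5.000, 1.000]] (det J = -83.250).
Solving J·Δ = −F gives Δ = (-0.911, 0.197).
Then the next iterate is (p, q)₁ = (1.589, -0.303).
Re-evaluating at (1.589, -0.303): F = (3.65643, -0.82792), so ‖F‖₂ = 3.749.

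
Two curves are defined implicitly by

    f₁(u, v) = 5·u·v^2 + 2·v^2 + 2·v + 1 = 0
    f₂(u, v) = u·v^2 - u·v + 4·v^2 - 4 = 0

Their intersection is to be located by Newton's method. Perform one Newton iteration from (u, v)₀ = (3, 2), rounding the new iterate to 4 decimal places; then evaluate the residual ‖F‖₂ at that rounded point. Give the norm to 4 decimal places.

22.3975

At (3, 2): F = (73.0000, 18.0000).
Jacobian J = [[5·v^2, 10·u·v + 4·v + 2], [v^2 - v, 2·u·v - u + 8·v]].
At the point, J = [[20.0000, 70.0000], [2.0000, 25.0000]] (det J = 360.0000).
Solving J·Δ = −F gives Δ = (-1.5694, -0.5944).
Then the next iterate is (u, v)₁ = (1.4306, 1.4056).
Re-evaluating at (1.4306, 1.4056): F = (21.894886, 4.718447), so ‖F‖₂ = 22.3975.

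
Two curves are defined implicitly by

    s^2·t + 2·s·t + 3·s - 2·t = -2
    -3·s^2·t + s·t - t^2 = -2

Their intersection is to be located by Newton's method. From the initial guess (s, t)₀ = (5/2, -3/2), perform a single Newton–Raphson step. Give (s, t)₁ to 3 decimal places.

(0.759, -2.439)

At (5/2, -3/2): F = (-4.375, 24.125).
Jacobian J = [[2·s·t + 2·t + 3, s^2 + 2·s - 2], [-6·s·t + t, -3·s^2 + s - 2·t]].
At the point, J = [[-7.500, 9.250], [21.000, -13.250]] (det J = -94.875).
Solving J·Δ = −F gives Δ = (-1.741, -0.939).
Then the next iterate is (s, t)₁ = (0.759, -2.439).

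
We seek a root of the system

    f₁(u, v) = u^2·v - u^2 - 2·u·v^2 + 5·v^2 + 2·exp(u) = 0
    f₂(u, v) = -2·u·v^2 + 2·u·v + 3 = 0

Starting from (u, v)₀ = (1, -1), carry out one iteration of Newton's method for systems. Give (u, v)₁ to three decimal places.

At (1, -1): F = (6.43656, -1.000).
Jacobian J = [[2·u·v - 2·u - 2·v^2 + 2·exp(u), u^2 - 4·u·v + 10·v], [-2·v^2 + 2·v, -4·u·v + 2·u]].
At the point, J = [[-0.56344, -5.000], [-4.000, 6.000]] (det J = -23.38062).
Solving J·Δ = −F gives Δ = (1.438, 1.125).
Then the next iterate is (u, v)₁ = (2.438, 0.125).

(2.438, 0.125)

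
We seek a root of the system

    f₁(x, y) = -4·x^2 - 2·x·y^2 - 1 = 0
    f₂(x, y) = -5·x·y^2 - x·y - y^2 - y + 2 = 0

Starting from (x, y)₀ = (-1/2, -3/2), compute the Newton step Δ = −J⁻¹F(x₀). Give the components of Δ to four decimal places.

At (-1/2, -3/2): F = (0.2500, 6.1250).
Jacobian J = [[-8·x - 2·y^2, -4·x·y], [-5·y^2 - y, -10·x·y - x - 2·y - 1]].
At the point, J = [[-0.5000, -3.0000], [-9.7500, -5.0000]] (det J = -26.7500).
Solving J·Δ = −F gives Δ = (0.6402, -0.0234).

(0.6402, -0.0234)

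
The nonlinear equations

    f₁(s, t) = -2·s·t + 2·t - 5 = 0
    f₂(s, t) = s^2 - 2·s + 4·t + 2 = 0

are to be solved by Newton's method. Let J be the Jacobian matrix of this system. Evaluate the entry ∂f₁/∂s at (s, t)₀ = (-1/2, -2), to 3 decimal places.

∂f₁/∂s = -2·t.
At (-1/2, -2) this is 4.000.

4.000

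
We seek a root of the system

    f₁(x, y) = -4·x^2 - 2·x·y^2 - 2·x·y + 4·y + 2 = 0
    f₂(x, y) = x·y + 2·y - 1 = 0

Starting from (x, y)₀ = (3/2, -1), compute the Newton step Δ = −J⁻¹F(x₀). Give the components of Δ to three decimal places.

(-0.200, 1.229)

At (3/2, -1): F = (-11.000, -4.500).
Jacobian J = [[-8·x - 2·y^2 - 2·y, -4·x·y - 2·x + 4], [y, x + 2]].
At the point, J = [[-12.000, 7.000], [-1.000, 3.500]] (det J = -35.000).
Solving J·Δ = −F gives Δ = (-0.200, 1.229).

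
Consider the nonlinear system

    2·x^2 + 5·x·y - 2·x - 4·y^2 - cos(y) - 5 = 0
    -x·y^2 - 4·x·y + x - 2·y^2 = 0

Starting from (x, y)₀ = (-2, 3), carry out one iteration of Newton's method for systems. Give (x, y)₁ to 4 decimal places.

(-1.5593, 1.3518)

At (-2, 3): F = (-58.010008, 22.0000).
Jacobian J = [[4·x + 5·y - 2, 5·x - 8·y + sin(y)], [-y^2 - 4·y + 1, -2·x·y - 4·x - 4·y]].
At the point, J = [[5.0000, -33.858880], [-20.0000, 8.0000]] (det J = -637.177600).
Solving J·Δ = −F gives Δ = (0.4407, -1.6482).
Then the next iterate is (x, y)₁ = (-1.5593, 1.3518).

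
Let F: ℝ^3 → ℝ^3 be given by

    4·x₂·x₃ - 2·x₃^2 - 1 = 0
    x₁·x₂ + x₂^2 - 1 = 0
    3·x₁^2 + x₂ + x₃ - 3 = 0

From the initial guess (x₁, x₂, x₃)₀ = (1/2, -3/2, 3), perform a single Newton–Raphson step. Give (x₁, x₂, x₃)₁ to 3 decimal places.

(1.736, -2.042, 0.583)

At (1/2, -3/2, 3): F = (-37.000, 0.500, -0.750).
Jacobian J = [[0, 4·x₃, 4·x₂ - 4·x₃], [x₂, x₁ + 2·x₂, 0], [6·x₁, 1, 1]].
At the point, J = [[0.000, 12.000, -18.000], [-1.500, -2.500, 0.000], [3.000, 1.000, 1.000]] (det J = -90.000).
Solving J·Δ = −F gives Δ = (1.236, -0.542, -2.417).
Then the next iterate is (x₁, x₂, x₃)₁ = (1.736, -2.042, 0.583).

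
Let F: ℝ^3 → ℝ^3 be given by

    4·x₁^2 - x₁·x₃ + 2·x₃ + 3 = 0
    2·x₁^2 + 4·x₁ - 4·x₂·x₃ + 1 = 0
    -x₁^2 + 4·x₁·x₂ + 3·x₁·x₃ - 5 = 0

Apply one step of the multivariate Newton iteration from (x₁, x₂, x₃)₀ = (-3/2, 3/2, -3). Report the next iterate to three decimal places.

(-1.046, 0.487, -2.261)

At (-3/2, 3/2, -3): F = (1.500, 17.500, -2.750).
Jacobian J = [[8·x₁ - x₃, 0, -x₁ + 2], [4·x₁ + 4, -4·x₃, -4·x₂], [-2·x₁ + 4·x₂ + 3·x₃, 4·x₁, 3·x₁]].
At the point, J = [[-9.000, 0.000, 3.500], [-2.000, 12.000, -6.000], [0.000, -6.000, -4.500]] (det J = 852.000).
Solving J·Δ = −F gives Δ = (0.454, -1.013, 0.739).
Then the next iterate is (x₁, x₂, x₃)₁ = (-1.046, 0.487, -2.261).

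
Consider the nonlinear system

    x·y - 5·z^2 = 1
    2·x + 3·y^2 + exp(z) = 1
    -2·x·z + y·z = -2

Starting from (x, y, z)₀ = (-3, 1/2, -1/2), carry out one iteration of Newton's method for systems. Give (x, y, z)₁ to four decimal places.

(2.5083, -1.1332, -1.2808)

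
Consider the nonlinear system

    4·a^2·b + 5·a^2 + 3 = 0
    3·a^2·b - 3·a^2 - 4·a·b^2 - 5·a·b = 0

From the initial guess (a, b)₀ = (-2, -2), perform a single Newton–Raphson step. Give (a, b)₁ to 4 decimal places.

At (-2, -2): F = (-9.0000, -24.0000).
Jacobian J = [[8·a·b + 10·a, 4·a^2], [6·a·b - 6·a - 4·b^2 - 5·b, 3·a^2 - 8·a·b - 5·a]].
At the point, J = [[12.0000, 16.0000], [30.0000, -10.0000]] (det J = -600.0000).
Solving J·Δ = −F gives Δ = (0.7900, -0.0300).
Then the next iterate is (a, b)₁ = (-1.2100, -2.0300).

(-1.2100, -2.0300)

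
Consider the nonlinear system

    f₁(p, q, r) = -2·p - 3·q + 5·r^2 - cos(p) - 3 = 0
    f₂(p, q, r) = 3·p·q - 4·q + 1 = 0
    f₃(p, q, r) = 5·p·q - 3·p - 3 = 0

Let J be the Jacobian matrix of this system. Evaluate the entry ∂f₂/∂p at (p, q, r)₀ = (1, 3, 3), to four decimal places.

9.0000

∂f₂/∂p = 3·q.
At (1, 3, 3) this is 9.0000.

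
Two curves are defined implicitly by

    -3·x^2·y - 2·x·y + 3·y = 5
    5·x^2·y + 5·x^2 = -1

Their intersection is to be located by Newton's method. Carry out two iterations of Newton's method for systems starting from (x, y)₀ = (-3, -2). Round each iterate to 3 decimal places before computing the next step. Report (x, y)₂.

(-2.051, -1.149)

At (-3, -2): F = (31.000, -44.000).
Jacobian J = [[-6·x·y - 2·y, -3·x^2 - 2·x + 3], [10·x·y + 10·x, 5·x^2]].
At the point, J = [[-32.000, -18.000], [30.000, 45.000]] (det J = -900.000).
Solving J·Δ = −F gives Δ = (0.670, 0.531).
Then the next iterate is (x, y)₁ = (-2.330, -1.469).
Round to (-2.330, -1.469) and repeat: F = (7.67262, -11.73077), J = [[-17.59862, -8.62670], [10.92770, 27.14450]].
Δ = (0.279, 0.320), so (x, y)₂ = (-2.051, -1.149).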